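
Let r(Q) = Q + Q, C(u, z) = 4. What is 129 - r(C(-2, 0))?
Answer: 121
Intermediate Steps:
r(Q) = 2*Q
129 - r(C(-2, 0)) = 129 - 2*4 = 129 - 1*8 = 129 - 8 = 121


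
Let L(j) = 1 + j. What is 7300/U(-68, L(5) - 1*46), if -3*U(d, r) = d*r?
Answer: -1095/136 ≈ -8.0515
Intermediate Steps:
U(d, r) = -d*r/3
7300/U(-68, L(5) - 1*46) = 7300/((-⅓*(-68)*((1 + 5) - 1*46))) = 7300/((-⅓*(-68)*(6 - 46))) = 7300/((-⅓*(-68)*(-40))) = 7300/(-2720/3) = 7300*(-3/2720) = -1095/136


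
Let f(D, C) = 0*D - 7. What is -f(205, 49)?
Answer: 7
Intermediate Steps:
f(D, C) = -7 (f(D, C) = 0 - 7 = -7)
-f(205, 49) = -1*(-7) = 7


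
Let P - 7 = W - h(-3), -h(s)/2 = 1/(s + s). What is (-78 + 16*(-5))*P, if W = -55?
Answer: 22910/3 ≈ 7636.7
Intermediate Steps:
h(s) = -1/s (h(s) = -2/(s + s) = -2*1/(2*s) = -1/s)
P = -145/3 (P = 7 + (-55 - (-1)/(-3)) = 7 + (-55 - (-1)*(-1)/3) = 7 + (-55 - 1*⅓) = 7 + (-55 - ⅓) = 7 - 166/3 = -145/3 ≈ -48.333)
(-78 + 16*(-5))*P = (-78 + 16*(-5))*(-145/3) = (-78 - 80)*(-145/3) = -158*(-145/3) = 22910/3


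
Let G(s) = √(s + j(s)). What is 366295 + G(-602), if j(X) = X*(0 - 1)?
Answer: 366295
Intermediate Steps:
j(X) = -X (j(X) = X*(-1) = -X)
G(s) = 0 (G(s) = √(s - s) = √0 = 0)
366295 + G(-602) = 366295 + 0 = 366295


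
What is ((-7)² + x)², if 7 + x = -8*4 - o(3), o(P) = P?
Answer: 49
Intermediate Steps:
x = -42 (x = -7 + (-8*4 - 1*3) = -7 + (-32 - 3) = -7 - 35 = -42)
((-7)² + x)² = ((-7)² - 42)² = (49 - 42)² = 7² = 49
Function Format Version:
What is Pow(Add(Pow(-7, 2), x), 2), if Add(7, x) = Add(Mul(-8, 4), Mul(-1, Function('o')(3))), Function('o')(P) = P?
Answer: 49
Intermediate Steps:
x = -42 (x = Add(-7, Add(Mul(-8, 4), Mul(-1, 3))) = Add(-7, Add(-32, -3)) = Add(-7, -35) = -42)
Pow(Add(Pow(-7, 2), x), 2) = Pow(Add(Pow(-7, 2), -42), 2) = Pow(Add(49, -42), 2) = Pow(7, 2) = 49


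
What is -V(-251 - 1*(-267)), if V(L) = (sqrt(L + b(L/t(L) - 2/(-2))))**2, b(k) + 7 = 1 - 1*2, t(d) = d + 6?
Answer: -8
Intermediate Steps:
t(d) = 6 + d
b(k) = -8 (b(k) = -7 + (1 - 1*2) = -7 + (1 - 2) = -7 - 1 = -8)
V(L) = -8 + L (V(L) = (sqrt(L - 8))**2 = (sqrt(-8 + L))**2 = -8 + L)
-V(-251 - 1*(-267)) = -(-8 + (-251 - 1*(-267))) = -(-8 + (-251 + 267)) = -(-8 + 16) = -1*8 = -8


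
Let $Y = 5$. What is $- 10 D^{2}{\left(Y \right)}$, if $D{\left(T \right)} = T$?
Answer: $-250$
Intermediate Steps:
$- 10 D^{2}{\left(Y \right)} = - 10 \cdot 5^{2} = \left(-10\right) 25 = -250$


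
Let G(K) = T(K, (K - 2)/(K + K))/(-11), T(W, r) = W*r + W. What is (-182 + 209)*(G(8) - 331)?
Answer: -8964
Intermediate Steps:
T(W, r) = W + W*r
G(K) = -K*(1 + (-2 + K)/(2*K))/11 (G(K) = (K*(1 + (K - 2)/(K + K)))/(-11) = (K*(1 + (-2 + K)/((2*K))))*(-1/11) = (K*(1 + (-2 + K)*(1/(2*K))))*(-1/11) = (K*(1 + (-2 + K)/(2*K)))*(-1/11) = -K*(1 + (-2 + K)/(2*K))/11)
(-182 + 209)*(G(8) - 331) = (-182 + 209)*((1/11 - 3/22*8) - 331) = 27*((1/11 - 12/11) - 331) = 27*(-1 - 331) = 27*(-332) = -8964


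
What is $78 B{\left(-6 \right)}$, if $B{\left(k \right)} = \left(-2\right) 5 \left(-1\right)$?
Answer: $780$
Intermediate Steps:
$B{\left(k \right)} = 10$ ($B{\left(k \right)} = \left(-10\right) \left(-1\right) = 10$)
$78 B{\left(-6 \right)} = 78 \cdot 10 = 780$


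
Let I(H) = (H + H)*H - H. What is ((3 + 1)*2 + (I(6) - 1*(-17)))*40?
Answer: 3640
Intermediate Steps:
I(H) = -H + 2*H**2 (I(H) = (2*H)*H - H = 2*H**2 - H = -H + 2*H**2)
((3 + 1)*2 + (I(6) - 1*(-17)))*40 = ((3 + 1)*2 + (6*(-1 + 2*6) - 1*(-17)))*40 = (4*2 + (6*(-1 + 12) + 17))*40 = (8 + (6*11 + 17))*40 = (8 + (66 + 17))*40 = (8 + 83)*40 = 91*40 = 3640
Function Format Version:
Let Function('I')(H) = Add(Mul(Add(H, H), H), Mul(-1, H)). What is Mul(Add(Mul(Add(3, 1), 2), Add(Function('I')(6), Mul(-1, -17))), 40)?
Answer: 3640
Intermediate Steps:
Function('I')(H) = Add(Mul(-1, H), Mul(2, Pow(H, 2))) (Function('I')(H) = Add(Mul(Mul(2, H), H), Mul(-1, H)) = Add(Mul(2, Pow(H, 2)), Mul(-1, H)) = Add(Mul(-1, H), Mul(2, Pow(H, 2))))
Mul(Add(Mul(Add(3, 1), 2), Add(Function('I')(6), Mul(-1, -17))), 40) = Mul(Add(Mul(Add(3, 1), 2), Add(Mul(6, Add(-1, Mul(2, 6))), Mul(-1, -17))), 40) = Mul(Add(Mul(4, 2), Add(Mul(6, Add(-1, 12)), 17)), 40) = Mul(Add(8, Add(Mul(6, 11), 17)), 40) = Mul(Add(8, Add(66, 17)), 40) = Mul(Add(8, 83), 40) = Mul(91, 40) = 3640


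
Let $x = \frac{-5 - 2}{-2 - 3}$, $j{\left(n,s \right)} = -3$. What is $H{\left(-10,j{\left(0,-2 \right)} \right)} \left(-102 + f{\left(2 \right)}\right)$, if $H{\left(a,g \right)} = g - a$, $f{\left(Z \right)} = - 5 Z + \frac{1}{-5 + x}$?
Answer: $- \frac{14147}{18} \approx -785.94$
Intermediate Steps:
$x = \frac{7}{5}$ ($x = - \frac{7}{-5} = \left(-7\right) \left(- \frac{1}{5}\right) = \frac{7}{5} \approx 1.4$)
$f{\left(Z \right)} = - \frac{5}{18} - 5 Z$ ($f{\left(Z \right)} = - 5 Z + \frac{1}{-5 + \frac{7}{5}} = - 5 Z + \frac{1}{- \frac{18}{5}} = - 5 Z - \frac{5}{18} = - \frac{5}{18} - 5 Z$)
$H{\left(-10,j{\left(0,-2 \right)} \right)} \left(-102 + f{\left(2 \right)}\right) = \left(-3 - -10\right) \left(-102 - \frac{185}{18}\right) = \left(-3 + 10\right) \left(-102 - \frac{185}{18}\right) = 7 \left(-102 - \frac{185}{18}\right) = 7 \left(- \frac{2021}{18}\right) = - \frac{14147}{18}$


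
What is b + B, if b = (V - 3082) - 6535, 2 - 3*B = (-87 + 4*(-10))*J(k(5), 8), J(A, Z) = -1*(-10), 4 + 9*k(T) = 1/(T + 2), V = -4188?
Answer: -13381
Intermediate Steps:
k(T) = -4/9 + 1/(9*(2 + T)) (k(T) = -4/9 + 1/(9*(T + 2)) = -4/9 + 1/(9*(2 + T)))
J(A, Z) = 10
B = 424 (B = ⅔ - (-87 + 4*(-10))*10/3 = ⅔ - (-87 - 40)*10/3 = ⅔ - (-127)*10/3 = ⅔ - ⅓*(-1270) = ⅔ + 1270/3 = 424)
b = -13805 (b = (-4188 - 3082) - 6535 = -7270 - 6535 = -13805)
b + B = -13805 + 424 = -13381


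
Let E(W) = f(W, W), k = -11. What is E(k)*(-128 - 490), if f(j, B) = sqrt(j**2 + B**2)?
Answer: -6798*sqrt(2) ≈ -9613.8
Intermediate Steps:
f(j, B) = sqrt(B**2 + j**2)
E(W) = sqrt(2)*sqrt(W**2) (E(W) = sqrt(W**2 + W**2) = sqrt(2*W**2) = sqrt(2)*sqrt(W**2))
E(k)*(-128 - 490) = (sqrt(2)*sqrt((-11)**2))*(-128 - 490) = (sqrt(2)*sqrt(121))*(-618) = (sqrt(2)*11)*(-618) = (11*sqrt(2))*(-618) = -6798*sqrt(2)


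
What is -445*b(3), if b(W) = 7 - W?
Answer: -1780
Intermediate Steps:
-445*b(3) = -445*(7 - 1*3) = -445*(7 - 3) = -445*4 = -1780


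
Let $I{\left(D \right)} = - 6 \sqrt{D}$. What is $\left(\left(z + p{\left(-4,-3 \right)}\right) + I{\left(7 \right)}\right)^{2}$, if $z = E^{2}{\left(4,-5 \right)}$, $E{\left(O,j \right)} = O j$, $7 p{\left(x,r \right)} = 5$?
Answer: $\frac{7880373}{49} - \frac{33660 \sqrt{7}}{7} \approx 1.481 \cdot 10^{5}$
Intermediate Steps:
$p{\left(x,r \right)} = \frac{5}{7}$ ($p{\left(x,r \right)} = \frac{1}{7} \cdot 5 = \frac{5}{7}$)
$z = 400$ ($z = \left(4 \left(-5\right)\right)^{2} = \left(-20\right)^{2} = 400$)
$\left(\left(z + p{\left(-4,-3 \right)}\right) + I{\left(7 \right)}\right)^{2} = \left(\left(400 + \frac{5}{7}\right) - 6 \sqrt{7}\right)^{2} = \left(\frac{2805}{7} - 6 \sqrt{7}\right)^{2}$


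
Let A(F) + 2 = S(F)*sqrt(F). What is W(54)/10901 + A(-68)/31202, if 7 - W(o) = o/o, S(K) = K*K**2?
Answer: 82705/170066501 - 314432*I*sqrt(17)/15601 ≈ 0.00048631 - 83.1*I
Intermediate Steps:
S(K) = K**3
A(F) = -2 + F**(7/2) (A(F) = -2 + F**3*sqrt(F) = -2 + F**(7/2))
W(o) = 6 (W(o) = 7 - o/o = 7 - 1*1 = 7 - 1 = 6)
W(54)/10901 + A(-68)/31202 = 6/10901 + (-2 + (-68)**(7/2))/31202 = 6*(1/10901) + (-2 - 628864*I*sqrt(17))*(1/31202) = 6/10901 + (-1/15601 - 314432*I*sqrt(17)/15601) = 82705/170066501 - 314432*I*sqrt(17)/15601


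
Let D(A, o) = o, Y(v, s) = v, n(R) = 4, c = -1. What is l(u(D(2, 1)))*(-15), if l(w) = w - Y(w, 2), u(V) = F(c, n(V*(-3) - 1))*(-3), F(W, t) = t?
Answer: 0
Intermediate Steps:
u(V) = -12 (u(V) = 4*(-3) = -12)
l(w) = 0 (l(w) = w - w = 0)
l(u(D(2, 1)))*(-15) = 0*(-15) = 0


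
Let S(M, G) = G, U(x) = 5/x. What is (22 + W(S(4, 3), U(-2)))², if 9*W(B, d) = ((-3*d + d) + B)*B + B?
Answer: 625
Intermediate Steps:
W(B, d) = B/9 + B*(B - 2*d)/9 (W(B, d) = (((-3*d + d) + B)*B + B)/9 = ((-2*d + B)*B + B)/9 = ((B - 2*d)*B + B)/9 = (B*(B - 2*d) + B)/9 = (B + B*(B - 2*d))/9 = B/9 + B*(B - 2*d)/9)
(22 + W(S(4, 3), U(-2)))² = (22 + (⅑)*3*(1 + 3 - 10/(-2)))² = (22 + (⅑)*3*(1 + 3 - 10*(-1)/2))² = (22 + (⅑)*3*(1 + 3 - 2*(-5/2)))² = (22 + (⅑)*3*(1 + 3 + 5))² = (22 + (⅑)*3*9)² = (22 + 3)² = 25² = 625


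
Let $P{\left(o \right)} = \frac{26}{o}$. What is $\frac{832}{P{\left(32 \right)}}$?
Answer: $1024$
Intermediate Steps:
$\frac{832}{P{\left(32 \right)}} = \frac{832}{26 \cdot \frac{1}{32}} = \frac{832}{\frac{13}{16}} = 832 \cdot \frac{16}{13} = 1024$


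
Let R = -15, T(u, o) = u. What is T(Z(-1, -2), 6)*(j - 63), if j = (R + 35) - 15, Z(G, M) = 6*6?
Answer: -2088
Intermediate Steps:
Z(G, M) = 36
j = 5 (j = (-15 + 35) - 15 = 20 - 15 = 5)
T(Z(-1, -2), 6)*(j - 63) = 36*(5 - 63) = 36*(-58) = -2088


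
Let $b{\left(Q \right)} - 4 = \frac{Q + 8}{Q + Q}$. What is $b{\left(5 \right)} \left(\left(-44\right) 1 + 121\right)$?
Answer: $\frac{4081}{10} \approx 408.1$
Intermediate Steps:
$b{\left(Q \right)} = 4 + \frac{8 + Q}{2 Q}$ ($b{\left(Q \right)} = 4 + \frac{Q + 8}{Q + Q} = 4 + \frac{8 + Q}{2 Q}$)
$b{\left(5 \right)} \left(\left(-44\right) 1 + 121\right) = \left(\frac{9}{2} + \frac{4}{5}\right) \left(\left(-44\right) 1 + 121\right) = \left(\frac{9}{2} + 4 \cdot \frac{1}{5}\right) \left(-44 + 121\right) = \left(\frac{9}{2} + \frac{4}{5}\right) 77 = \frac{53}{10} \cdot 77 = \frac{4081}{10}$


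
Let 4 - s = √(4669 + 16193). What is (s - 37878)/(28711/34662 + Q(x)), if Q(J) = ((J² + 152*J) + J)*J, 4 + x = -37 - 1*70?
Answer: -1312788588/17936989795 - 103986*√2318/17936989795 ≈ -0.073468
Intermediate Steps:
x = -111 (x = -4 + (-37 - 1*70) = -4 + (-37 - 70) = -4 - 107 = -111)
s = 4 - 3*√2318 (s = 4 - √(4669 + 16193) = 4 - √20862 = 4 - 3*√2318 ≈ -140.44)
Q(J) = J*(J² + 153*J) (Q(J) = (J² + 153*J)*J = J*(J² + 153*J))
(s - 37878)/(28711/34662 + Q(x)) = ((4 - 3*√2318) - 37878)/(28711/34662 + (-111)²*(153 - 111)) = (-37874 - 3*√2318)/(28711*(1/34662) + 12321*42) = (-37874 - 3*√2318)/(28711/34662 + 517482) = (-37874 - 3*√2318)/(17936989795/34662) = (-37874 - 3*√2318)*(34662/17936989795) = -1312788588/17936989795 - 103986*√2318/17936989795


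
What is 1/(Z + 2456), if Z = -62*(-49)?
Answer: 1/5494 ≈ 0.00018202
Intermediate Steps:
Z = 3038
1/(Z + 2456) = 1/(3038 + 2456) = 1/5494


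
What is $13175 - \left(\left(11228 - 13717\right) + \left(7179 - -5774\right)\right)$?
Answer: $2711$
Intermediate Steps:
$13175 - \left(\left(11228 - 13717\right) + \left(7179 - -5774\right)\right) = 13175 - \left(-2489 + \left(7179 + 5774\right)\right) = 13175 - \left(-2489 + 12953\right) = 13175 - 10464 = 2711$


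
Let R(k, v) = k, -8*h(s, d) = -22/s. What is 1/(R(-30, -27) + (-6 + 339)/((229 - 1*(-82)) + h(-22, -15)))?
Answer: -829/23982 ≈ -0.034568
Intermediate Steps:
h(s, d) = 11/(4*s) (h(s, d) = -(-11)/(4*s) = 11/(4*s))
1/(R(-30, -27) + (-6 + 339)/((229 - 1*(-82)) + h(-22, -15))) = 1/(-30 + (-6 + 339)/((229 - 1*(-82)) + (11/4)/(-22))) = 1/(-30 + 333/((229 + 82) + (11/4)*(-1/22))) = 1/(-30 + 333/(311 - ⅛)) = 1/(-30 + 333/(2487/8)) = 1/(-30 + 333*(8/2487)) = 1/(-30 + 888/829) = 1/(-23982/829) = -829/23982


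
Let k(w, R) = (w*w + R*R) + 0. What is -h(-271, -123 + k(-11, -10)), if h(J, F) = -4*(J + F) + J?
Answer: -421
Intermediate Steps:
k(w, R) = R**2 + w**2 (k(w, R) = (w**2 + R**2) + 0 = (R**2 + w**2) + 0 = R**2 + w**2)
h(J, F) = -4*F - 3*J (h(J, F) = -4*(F + J) + J = (-4*F - 4*J) + J = -4*F - 3*J)
-h(-271, -123 + k(-11, -10)) = -(-4*(-123 + ((-10)**2 + (-11)**2)) - 3*(-271)) = -(-4*(-123 + (100 + 121)) + 813) = -(-4*(-123 + 221) + 813) = -(-4*98 + 813) = -(-392 + 813) = -1*421 = -421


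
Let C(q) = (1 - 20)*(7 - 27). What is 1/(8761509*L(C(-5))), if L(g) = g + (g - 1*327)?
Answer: 1/3793733397 ≈ 2.6359e-10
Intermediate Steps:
C(q) = 380 (C(q) = -19*(-20) = 380)
L(g) = -327 + 2*g (L(g) = g + (g - 327) = g + (-327 + g) = -327 + 2*g)
1/(8761509*L(C(-5))) = 1/(8761509*(-327 + 2*380)) = 1/(8761509*(-327 + 760)) = (1/8761509)/433 = (1/8761509)*(1/433) = 1/3793733397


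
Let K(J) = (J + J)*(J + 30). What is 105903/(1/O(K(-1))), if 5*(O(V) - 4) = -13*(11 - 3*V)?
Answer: -50515731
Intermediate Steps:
K(J) = 2*J*(30 + J) (K(J) = (2*J)*(30 + J) = 2*J*(30 + J))
O(V) = -123/5 + 39*V/5 (O(V) = 4 + (-13*(11 - 3*V))/5 = 4 + (-143 + 39*V)/5 = 4 + (-143/5 + 39*V/5) = -123/5 + 39*V/5)
105903/(1/O(K(-1))) = 105903/(1/(-123/5 + 39*(2*(-1)*(30 - 1))/5)) = 105903/(1/(-123/5 + 39*(2*(-1)*29)/5)) = 105903/(1/(-123/5 + (39/5)*(-58))) = 105903/(1/(-123/5 - 2262/5)) = 105903/(1/(-477)) = 105903/(-1/477) = 105903*(-477) = -50515731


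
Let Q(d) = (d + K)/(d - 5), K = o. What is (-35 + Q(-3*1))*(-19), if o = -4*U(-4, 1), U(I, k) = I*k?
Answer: 5567/8 ≈ 695.88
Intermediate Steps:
o = 16 (o = -(-16) = -4*(-4) = 16)
K = 16
Q(d) = (16 + d)/(-5 + d) (Q(d) = (d + 16)/(d - 5) = (16 + d)/(-5 + d))
(-35 + Q(-3*1))*(-19) = (-35 + (16 - 3*1)/(-5 - 3*1))*(-19) = (-35 + (16 - 3)/(-5 - 3))*(-19) = (-35 + 13/(-8))*(-19) = (-35 - ⅛*13)*(-19) = (-35 - 13/8)*(-19) = -293/8*(-19) = 5567/8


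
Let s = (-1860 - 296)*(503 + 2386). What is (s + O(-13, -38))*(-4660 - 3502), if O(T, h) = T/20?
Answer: 508385241133/10 ≈ 5.0839e+10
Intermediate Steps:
O(T, h) = T/20 (O(T, h) = T*(1/20) = T/20)
s = -6228684 (s = -2156*2889 = -6228684)
(s + O(-13, -38))*(-4660 - 3502) = (-6228684 + (1/20)*(-13))*(-4660 - 3502) = (-6228684 - 13/20)*(-8162) = -124573693/20*(-8162) = 508385241133/10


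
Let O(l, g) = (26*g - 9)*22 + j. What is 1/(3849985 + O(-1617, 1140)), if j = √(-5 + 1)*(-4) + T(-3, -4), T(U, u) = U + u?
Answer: 1125465/5066685864916 + I/2533342932458 ≈ 2.2213e-7 + 3.9474e-13*I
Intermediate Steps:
j = -7 - 8*I (j = √(-5 + 1)*(-4) + (-3 - 4) = √(-4)*(-4) - 7 = (2*I)*(-4) - 7 = -8*I - 7 = -7 - 8*I ≈ -7.0 - 8.0*I)
O(l, g) = -205 - 8*I + 572*g (O(l, g) = (26*g - 9)*22 + (-7 - 8*I) = (-9 + 26*g)*22 + (-7 - 8*I) = (-198 + 572*g) + (-7 - 8*I) = -205 - 8*I + 572*g)
1/(3849985 + O(-1617, 1140)) = 1/(3849985 + (-205 - 8*I + 572*1140)) = 1/(3849985 + (-205 - 8*I + 652080)) = 1/(3849985 + (651875 - 8*I)) = 1/(4501860 - 8*I) = (4501860 + 8*I)/20266743459664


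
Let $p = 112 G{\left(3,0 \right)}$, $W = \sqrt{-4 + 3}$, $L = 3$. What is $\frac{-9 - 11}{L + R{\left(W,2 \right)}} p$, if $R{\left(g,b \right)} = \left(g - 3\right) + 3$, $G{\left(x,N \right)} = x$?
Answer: $-2016 + 672 i \approx -2016.0 + 672.0 i$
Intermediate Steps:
$W = i$ ($W = \sqrt{-1} = i \approx 1.0 i$)
$R{\left(g,b \right)} = g$ ($R{\left(g,b \right)} = \left(-3 + g\right) + 3 = g$)
$p = 336$ ($p = 112 \cdot 3 = 336$)
$\frac{-9 - 11}{L + R{\left(W,2 \right)}} p = \frac{-9 - 11}{3 + i} 336 = - 20 \frac{3 - i}{10} \cdot 336 = - 2 \left(3 - i\right) 336 = - 672 \left(3 - i\right)$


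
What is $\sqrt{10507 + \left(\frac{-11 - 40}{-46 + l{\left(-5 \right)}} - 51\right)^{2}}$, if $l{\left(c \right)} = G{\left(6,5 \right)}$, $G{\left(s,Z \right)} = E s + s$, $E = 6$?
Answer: $\frac{\sqrt{191521}}{4} \approx 109.41$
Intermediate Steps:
$G{\left(s,Z \right)} = 7 s$ ($G{\left(s,Z \right)} = 6 s + s = 7 s$)
$l{\left(c \right)} = 42$ ($l{\left(c \right)} = 7 \cdot 6 = 42$)
$\sqrt{10507 + \left(\frac{-11 - 40}{-46 + l{\left(-5 \right)}} - 51\right)^{2}} = \sqrt{10507 + \left(\frac{-11 - 40}{-46 + 42} - 51\right)^{2}} = \sqrt{10507 + \left(- \frac{51}{-4} - 51\right)^{2}} = \sqrt{10507 + \left(\left(-51\right) \left(- \frac{1}{4}\right) - 51\right)^{2}} = \sqrt{10507 + \left(\frac{51}{4} - 51\right)^{2}} = \sqrt{10507 + \left(- \frac{153}{4}\right)^{2}} = \sqrt{10507 + \frac{23409}{16}} = \sqrt{\frac{191521}{16}} = \frac{\sqrt{191521}}{4}$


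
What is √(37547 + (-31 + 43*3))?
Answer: √37645 ≈ 194.02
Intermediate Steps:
√(37547 + (-31 + 43*3)) = √(37547 + (-31 + 129)) = √(37547 + 98) = √37645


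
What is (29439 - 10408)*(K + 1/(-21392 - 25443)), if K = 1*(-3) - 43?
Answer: -41000595741/46835 ≈ -8.7543e+5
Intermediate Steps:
K = -46 (K = -3 - 43 = -46)
(29439 - 10408)*(K + 1/(-21392 - 25443)) = (29439 - 10408)*(-46 + 1/(-21392 - 25443)) = 19031*(-46 + 1/(-46835)) = 19031*(-46 - 1/46835) = 19031*(-2154411/46835) = -41000595741/46835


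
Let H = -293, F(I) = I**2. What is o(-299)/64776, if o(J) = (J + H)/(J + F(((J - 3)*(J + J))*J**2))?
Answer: -74/2110693372451097279420549 ≈ -3.5060e-23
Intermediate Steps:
o(J) = (-293 + J)/(J + 4*J**6*(-3 + J)**2) (o(J) = (J - 293)/(J + (((J - 3)*(J + J))*J**2)**2) = (-293 + J)/(J + (((-3 + J)*(2*J))*J**2)**2) = (-293 + J)/(J + ((2*J*(-3 + J))*J**2)**2) = (-293 + J)/(J + (2*J**3*(-3 + J))**2) = (-293 + J)/(J + 4*J**6*(-3 + J)**2))
o(-299)/64776 = ((-293 - 299)/((-299)*(1 + 4*(-299)**5*(-3 - 299)**2)))/64776 = -1/299*(-592)/(1 + 4*(-2389769101499)*(-302)**2)*(1/64776) = -1/299*(-592)/(1 + 4*(-2389769101499)*91204)*(1/64776) = -1/299*(-592)/(1 - 871826004532459184)*(1/64776) = -1/299*(-592)/(-871826004532459183)*(1/64776) = -1/299*(-1/871826004532459183)*(-592)*(1/64776) = -592/260675975355205295717*1/64776 = -74/2110693372451097279420549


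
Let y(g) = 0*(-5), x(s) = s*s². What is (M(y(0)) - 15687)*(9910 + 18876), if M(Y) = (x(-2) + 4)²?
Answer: -451105406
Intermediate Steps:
x(s) = s³
y(g) = 0
M(Y) = 16 (M(Y) = ((-2)³ + 4)² = (-8 + 4)² = (-4)² = 16)
(M(y(0)) - 15687)*(9910 + 18876) = (16 - 15687)*(9910 + 18876) = -15671*28786 = -451105406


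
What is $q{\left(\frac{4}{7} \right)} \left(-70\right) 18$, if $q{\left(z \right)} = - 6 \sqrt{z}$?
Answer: $2160 \sqrt{7} \approx 5714.8$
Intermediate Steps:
$q{\left(\frac{4}{7} \right)} \left(-70\right) 18 = - 6 \sqrt{\frac{4}{7}} \left(-70\right) 18 = - 6 \frac{2 \sqrt{7}}{7} \left(-70\right) 18 = - \frac{12 \sqrt{7}}{7} \left(-70\right) 18 = 120 \sqrt{7} \cdot 18 = 2160 \sqrt{7}$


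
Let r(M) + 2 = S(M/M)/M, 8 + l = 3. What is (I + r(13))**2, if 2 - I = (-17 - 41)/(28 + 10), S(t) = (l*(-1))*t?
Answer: 222784/61009 ≈ 3.6517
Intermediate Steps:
l = -5 (l = -8 + 3 = -5)
S(t) = 5*t (S(t) = (-5*(-1))*t = 5*t)
r(M) = -2 + 5/M (r(M) = -2 + (5*(M/M))/M = -2 + (5*1)/M = -2 + 5/M)
I = 67/19 (I = 2 - (-17 - 41)/(28 + 10) = 2 - (-58)/38 = 2 - 1*(-29/19) = 2 + 29/19 = 67/19 ≈ 3.5263)
(I + r(13))**2 = (67/19 + (-2 + 5/13))**2 = (67/19 - 21/13)**2 = (472/247)**2 = 222784/61009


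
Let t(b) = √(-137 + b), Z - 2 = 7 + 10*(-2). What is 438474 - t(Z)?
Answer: 438474 - 2*I*√37 ≈ 4.3847e+5 - 12.166*I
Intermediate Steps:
Z = -11 (Z = 2 + (7 + 10*(-2)) = 2 + (7 - 20) = 2 - 13 = -11)
438474 - t(Z) = 438474 - √(-137 - 11) = 438474 - √(-148) = 438474 - 2*I*√37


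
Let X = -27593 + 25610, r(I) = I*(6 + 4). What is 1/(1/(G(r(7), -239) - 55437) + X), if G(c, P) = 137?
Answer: -55300/109659901 ≈ -0.00050429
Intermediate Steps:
r(I) = 10*I (r(I) = I*10 = 10*I)
X = -1983
1/(1/(G(r(7), -239) - 55437) + X) = 1/(1/(137 - 55437) - 1983) = 1/(1/(-55300) - 1983) = 1/(-1/55300 - 1983) = 1/(-109659901/55300) = -55300/109659901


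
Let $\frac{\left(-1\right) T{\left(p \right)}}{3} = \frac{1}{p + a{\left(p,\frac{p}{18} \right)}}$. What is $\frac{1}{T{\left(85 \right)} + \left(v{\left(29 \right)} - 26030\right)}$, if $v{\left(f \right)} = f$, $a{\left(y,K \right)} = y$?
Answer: $- \frac{170}{4420173} \approx -3.846 \cdot 10^{-5}$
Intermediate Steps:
$T{\left(p \right)} = - \frac{3}{2 p}$ ($T{\left(p \right)} = - \frac{3}{p + p} = - \frac{3}{2 p}$)
$\frac{1}{T{\left(85 \right)} + \left(v{\left(29 \right)} - 26030\right)} = \frac{1}{- \frac{3}{2 \cdot 85} + \left(29 - 26030\right)} = \frac{1}{\left(- \frac{3}{2}\right) \frac{1}{85} - 26001} = \frac{1}{- \frac{3}{170} - 26001} = \frac{1}{- \frac{4420173}{170}} = - \frac{170}{4420173}$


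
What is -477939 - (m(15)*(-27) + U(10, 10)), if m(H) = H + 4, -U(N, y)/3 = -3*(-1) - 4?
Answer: -477429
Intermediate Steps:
U(N, y) = 3 (U(N, y) = -3*(-3*(-1) - 4) = -3*(3 - 4) = -3*(-1) = 3)
m(H) = 4 + H
-477939 - (m(15)*(-27) + U(10, 10)) = -477939 - ((4 + 15)*(-27) + 3) = -477939 - (19*(-27) + 3) = -477939 - (-513 + 3) = -477939 - 1*(-510) = -477939 + 510 = -477429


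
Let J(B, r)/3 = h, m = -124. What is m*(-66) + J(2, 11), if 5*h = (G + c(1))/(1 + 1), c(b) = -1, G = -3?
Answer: 40914/5 ≈ 8182.8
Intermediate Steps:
h = -2/5 (h = ((-3 - 1)/(1 + 1))/5 = (-4/2)/5 = (-4*1/2)/5 = (1/5)*(-2) = -2/5 ≈ -0.40000)
J(B, r) = -6/5 (J(B, r) = 3*(-2/5) = -6/5)
m*(-66) + J(2, 11) = -124*(-66) - 6/5 = 8184 - 6/5 = 40914/5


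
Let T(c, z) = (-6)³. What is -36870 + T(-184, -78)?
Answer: -37086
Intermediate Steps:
T(c, z) = -216
-36870 + T(-184, -78) = -36870 - 216 = -37086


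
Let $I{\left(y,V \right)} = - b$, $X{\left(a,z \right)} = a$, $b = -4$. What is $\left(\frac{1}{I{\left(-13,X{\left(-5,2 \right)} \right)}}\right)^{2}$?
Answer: $\frac{1}{16} \approx 0.0625$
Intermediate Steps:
$I{\left(y,V \right)} = 4$ ($I{\left(y,V \right)} = \left(-1\right) \left(-4\right) = 4$)
$\left(\frac{1}{I{\left(-13,X{\left(-5,2 \right)} \right)}}\right)^{2} = \left(\frac{1}{4}\right)^{2} = \frac{1}{16}$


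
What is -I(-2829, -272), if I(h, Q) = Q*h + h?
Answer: -766659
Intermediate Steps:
I(h, Q) = h + Q*h
-I(-2829, -272) = -(-2829)*(1 - 272) = -(-2829)*(-271) = -1*766659 = -766659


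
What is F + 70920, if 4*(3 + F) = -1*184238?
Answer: 49715/2 ≈ 24858.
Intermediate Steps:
F = -92125/2 (F = -3 + (-1*184238)/4 = -3 + (¼)*(-184238) = -3 - 92119/2 = -92125/2 ≈ -46063.)
F + 70920 = -92125/2 + 70920 = 49715/2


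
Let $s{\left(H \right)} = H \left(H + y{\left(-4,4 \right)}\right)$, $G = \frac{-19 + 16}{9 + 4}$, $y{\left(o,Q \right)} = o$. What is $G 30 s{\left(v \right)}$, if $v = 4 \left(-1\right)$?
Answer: $- \frac{2880}{13} \approx -221.54$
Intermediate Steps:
$G = - \frac{3}{13} \approx -0.23077$
$v = -4$
$s{\left(H \right)} = H \left(-4 + H\right)$ ($s{\left(H \right)} = H \left(H - 4\right) = H \left(-4 + H\right)$)
$G 30 s{\left(v \right)} = \left(- \frac{3}{13}\right) 30 \left(- 4 \left(-4 - 4\right)\right) = - \frac{90 \left(\left(-4\right) \left(-8\right)\right)}{13} = \left(- \frac{90}{13}\right) 32 = - \frac{2880}{13}$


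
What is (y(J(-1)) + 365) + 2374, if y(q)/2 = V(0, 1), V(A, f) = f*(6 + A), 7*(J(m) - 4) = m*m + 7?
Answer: 2751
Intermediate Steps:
J(m) = 5 + m**2/7 (J(m) = 4 + (m*m + 7)/7 = 4 + (m**2 + 7)/7 = 4 + (7 + m**2)/7 = 4 + (1 + m**2/7) = 5 + m**2/7)
y(q) = 12 (y(q) = 2*(1*(6 + 0)) = 2*(1*6) = 2*6 = 12)
(y(J(-1)) + 365) + 2374 = (12 + 365) + 2374 = 377 + 2374 = 2751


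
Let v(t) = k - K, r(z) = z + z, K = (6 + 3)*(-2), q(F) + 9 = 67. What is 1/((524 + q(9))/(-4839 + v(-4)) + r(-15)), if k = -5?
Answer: -2413/72681 ≈ -0.033200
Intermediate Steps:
q(F) = 58 (q(F) = -9 + 67 = 58)
K = -18 (K = 9*(-2) = -18)
r(z) = 2*z
v(t) = 13 (v(t) = -5 - 1*(-18) = -5 + 18 = 13)
1/((524 + q(9))/(-4839 + v(-4)) + r(-15)) = 1/((524 + 58)/(-4839 + 13) + 2*(-15)) = 1/(582/(-4826) - 30) = 1/(582*(-1/4826) - 30) = 1/(-291/2413 - 30) = 1/(-72681/2413) = -2413/72681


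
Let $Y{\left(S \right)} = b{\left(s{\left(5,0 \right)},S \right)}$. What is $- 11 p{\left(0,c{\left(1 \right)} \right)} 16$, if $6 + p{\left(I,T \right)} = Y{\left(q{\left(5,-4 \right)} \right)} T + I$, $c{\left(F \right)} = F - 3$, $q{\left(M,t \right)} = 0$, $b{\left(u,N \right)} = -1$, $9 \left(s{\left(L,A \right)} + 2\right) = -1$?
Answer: $704$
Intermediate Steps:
$s{\left(L,A \right)} = - \frac{19}{9}$ ($s{\left(L,A \right)} = -2 + \frac{1}{9} \left(-1\right) = -2 - \frac{1}{9} = - \frac{19}{9}$)
$Y{\left(S \right)} = -1$
$c{\left(F \right)} = -3 + F$ ($c{\left(F \right)} = F - 3 = -3 + F$)
$p{\left(I,T \right)} = -6 + I - T$ ($p{\left(I,T \right)} = -6 + \left(- T + I\right) = -6 + \left(I - T\right) = -6 + I - T$)
$- 11 p{\left(0,c{\left(1 \right)} \right)} 16 = - 11 \left(-6 + 0 - \left(-3 + 1\right)\right) 16 = - 11 \left(-6 + 0 - -2\right) 16 = - 11 \left(-6 + 0 + 2\right) 16 = \left(-11\right) \left(-4\right) 16 = 44 \cdot 16 = 704$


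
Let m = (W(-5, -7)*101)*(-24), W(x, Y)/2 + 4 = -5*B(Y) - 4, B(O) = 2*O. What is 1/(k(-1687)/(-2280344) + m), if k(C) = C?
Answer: -2280344/685416676457 ≈ -3.3269e-6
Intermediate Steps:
W(x, Y) = -16 - 20*Y (W(x, Y) = -8 + 2*(-10*Y - 4) = -8 + 2*(-4 - 10*Y) = -8 + (-8 - 20*Y) = -16 - 20*Y)
m = -300576 (m = ((-16 - 20*(-7))*101)*(-24) = ((-16 + 140)*101)*(-24) = (124*101)*(-24) = 12524*(-24) = -300576)
1/(k(-1687)/(-2280344) + m) = 1/(-1687/(-2280344) - 300576) = 1/(-1687*(-1/2280344) - 300576) = 1/(1687/2280344 - 300576) = 1/(-685416676457/2280344) = -2280344/685416676457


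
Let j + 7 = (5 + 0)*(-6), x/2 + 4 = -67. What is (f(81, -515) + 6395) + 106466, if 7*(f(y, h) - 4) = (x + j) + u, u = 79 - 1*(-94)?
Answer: 790049/7 ≈ 1.1286e+5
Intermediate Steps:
x = -142 (x = -8 + 2*(-67) = -8 - 134 = -142)
u = 173 (u = 79 + 94 = 173)
j = -37 (j = -7 + (5 + 0)*(-6) = -7 + 5*(-6) = -7 - 30 = -37)
f(y, h) = 22/7 (f(y, h) = 4 + ((-142 - 37) + 173)/7 = 4 + (-179 + 173)/7 = 4 + (⅐)*(-6) = 4 - 6/7 = 22/7)
(f(81, -515) + 6395) + 106466 = (22/7 + 6395) + 106466 = 44787/7 + 106466 = 790049/7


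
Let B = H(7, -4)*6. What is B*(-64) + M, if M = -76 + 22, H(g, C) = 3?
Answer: -1206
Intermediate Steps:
M = -54
B = 18 (B = 3*6 = 18)
B*(-64) + M = 18*(-64) - 54 = -1152 - 54 = -1206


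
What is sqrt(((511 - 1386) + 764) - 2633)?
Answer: 14*I*sqrt(14) ≈ 52.383*I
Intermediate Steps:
sqrt(((511 - 1386) + 764) - 2633) = sqrt((-875 + 764) - 2633) = sqrt(-111 - 2633) = sqrt(-2744) = 14*I*sqrt(14)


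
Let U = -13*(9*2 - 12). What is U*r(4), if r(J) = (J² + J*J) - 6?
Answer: -2028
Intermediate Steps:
r(J) = -6 + 2*J² (r(J) = (J² + J²) - 6 = 2*J² - 6 = -6 + 2*J²)
U = -78 (U = -13*(18 - 12) = -13*6 = -78)
U*r(4) = -78*(-6 + 2*4²) = -78*(-6 + 2*16) = -78*(-6 + 32) = -78*26 = -2028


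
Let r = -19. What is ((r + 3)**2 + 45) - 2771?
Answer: -2470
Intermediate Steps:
((r + 3)**2 + 45) - 2771 = ((-19 + 3)**2 + 45) - 2771 = ((-16)**2 + 45) - 2771 = (256 + 45) - 2771 = 301 - 2771 = -2470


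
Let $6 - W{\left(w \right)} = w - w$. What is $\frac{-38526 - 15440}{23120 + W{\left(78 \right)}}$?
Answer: $- \frac{26983}{11563} \approx -2.3336$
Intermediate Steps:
$W{\left(w \right)} = 6$ ($W{\left(w \right)} = 6 - \left(w - w\right) = 6 - 0 = 6 + 0 = 6$)
$\frac{-38526 - 15440}{23120 + W{\left(78 \right)}} = \frac{-38526 - 15440}{23120 + 6} = - \frac{53966}{23126} = \left(-53966\right) \frac{1}{23126} = - \frac{26983}{11563}$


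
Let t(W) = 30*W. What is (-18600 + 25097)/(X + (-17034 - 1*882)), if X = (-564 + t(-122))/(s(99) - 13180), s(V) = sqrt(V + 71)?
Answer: -280830356172485/774398439128428 - 285868*sqrt(170)/580798829346321 ≈ -0.36264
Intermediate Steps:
s(V) = sqrt(71 + V)
X = -4224/(-13180 + sqrt(170)) (X = (-564 + 30*(-122))/(sqrt(71 + 99) - 13180) = (-564 - 3660)/(sqrt(170) - 13180) = -4224/(-13180 + sqrt(170)) ≈ 0.32080)
(-18600 + 25097)/(X + (-17034 - 1*882)) = (-18600 + 25097)/((5567232/17371223 + 2112*sqrt(170)/86856115) + (-17034 - 1*882)) = 6497/((5567232/17371223 + 2112*sqrt(170)/86856115) + (-17034 - 882)) = 6497/((5567232/17371223 + 2112*sqrt(170)/86856115) - 17916) = 6497/(-311217264036/17371223 + 2112*sqrt(170)/86856115)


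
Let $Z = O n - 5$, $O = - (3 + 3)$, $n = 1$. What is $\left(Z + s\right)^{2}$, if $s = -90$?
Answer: $10201$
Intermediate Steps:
$O = -6$ ($O = \left(-1\right) 6 = -6$)
$Z = -11$ ($Z = \left(-6\right) 1 - 5 = -6 - 5 = -11$)
$\left(Z + s\right)^{2} = \left(-11 - 90\right)^{2} = \left(-101\right)^{2} = 10201$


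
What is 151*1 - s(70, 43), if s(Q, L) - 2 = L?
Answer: 106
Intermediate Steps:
s(Q, L) = 2 + L
151*1 - s(70, 43) = 151*1 - (2 + 43) = 151 - 1*45 = 151 - 45 = 106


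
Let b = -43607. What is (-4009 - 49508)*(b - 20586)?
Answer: 3435416781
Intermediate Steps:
(-4009 - 49508)*(b - 20586) = (-4009 - 49508)*(-43607 - 20586) = -53517*(-64193) = 3435416781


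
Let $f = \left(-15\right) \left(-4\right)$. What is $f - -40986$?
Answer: $41046$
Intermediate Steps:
$f = 60$
$f - -40986 = 60 - -40986 = 60 + 40986 = 41046$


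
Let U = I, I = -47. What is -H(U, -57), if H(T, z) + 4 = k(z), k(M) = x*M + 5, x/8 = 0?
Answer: -1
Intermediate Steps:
x = 0 (x = 8*0 = 0)
U = -47
k(M) = 5 (k(M) = 0*M + 5 = 0 + 5 = 5)
H(T, z) = 1 (H(T, z) = -4 + 5 = 1)
-H(U, -57) = -1*1 = -1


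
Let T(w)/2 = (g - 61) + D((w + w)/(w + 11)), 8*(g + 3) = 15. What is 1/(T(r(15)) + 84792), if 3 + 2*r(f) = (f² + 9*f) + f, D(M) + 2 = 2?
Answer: 4/338671 ≈ 1.1811e-5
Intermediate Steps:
D(M) = 0 (D(M) = -2 + 2 = 0)
r(f) = -3/2 + f²/2 + 5*f (r(f) = -3/2 + ((f² + 9*f) + f)/2 = -3/2 + (f² + 10*f)/2 = -3/2 + (f²/2 + 5*f) = -3/2 + f²/2 + 5*f)
g = -9/8 (g = -3 + (⅛)*15 = -3 + 15/8 = -9/8 ≈ -1.1250)
T(w) = -497/4 (T(w) = 2*((-9/8 - 61) + 0) = 2*(-497/8 + 0) = 2*(-497/8) = -497/4)
1/(T(r(15)) + 84792) = 1/(-497/4 + 84792) = 1/(338671/4) = 4/338671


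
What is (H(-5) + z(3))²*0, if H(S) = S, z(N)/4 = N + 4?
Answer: 0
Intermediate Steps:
z(N) = 16 + 4*N (z(N) = 4*(N + 4) = 4*(4 + N) = 16 + 4*N)
(H(-5) + z(3))²*0 = (-5 + (16 + 4*3))²*0 = (-5 + (16 + 12))²*0 = (-5 + 28)²*0 = 23²*0 = 529*0 = 0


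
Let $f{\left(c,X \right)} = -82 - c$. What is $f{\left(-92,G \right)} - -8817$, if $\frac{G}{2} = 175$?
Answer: $8827$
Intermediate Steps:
$G = 350$ ($G = 2 \cdot 175 = 350$)
$f{\left(-92,G \right)} - -8817 = \left(-82 - -92\right) - -8817 = \left(-82 + 92\right) + 8817 = 10 + 8817 = 8827$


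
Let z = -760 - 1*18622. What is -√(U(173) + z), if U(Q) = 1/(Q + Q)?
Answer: -I*√2320335166/346 ≈ -139.22*I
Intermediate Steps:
z = -19382 (z = -760 - 18622 = -19382)
U(Q) = 1/(2*Q)
-√(U(173) + z) = -√((½)/173 - 19382) = -√((½)*(1/173) - 19382) = -√(1/346 - 19382) = -√(-6706171/346) = -I*√2320335166/346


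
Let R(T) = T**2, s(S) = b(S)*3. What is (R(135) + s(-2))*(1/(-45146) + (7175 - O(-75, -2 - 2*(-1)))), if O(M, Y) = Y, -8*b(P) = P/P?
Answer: 47226935876553/361168 ≈ 1.3076e+8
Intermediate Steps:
b(P) = -1/8 (b(P) = -P/(8*P) = -1/8*1 = -1/8)
s(S) = -3/8 (s(S) = -1/8*3 = -3/8)
(R(135) + s(-2))*(1/(-45146) + (7175 - O(-75, -2 - 2*(-1)))) = (135**2 - 3/8)*(1/(-45146) + (7175 - (-2 - 2*(-1)))) = (18225 - 3/8)*(-1/45146 + (7175 - (-2 + 2))) = 145797*(-1/45146 + (7175 - 1*0))/8 = 145797*(-1/45146 + (7175 + 0))/8 = 145797*(-1/45146 + 7175)/8 = (145797/8)*(323922549/45146) = 47226935876553/361168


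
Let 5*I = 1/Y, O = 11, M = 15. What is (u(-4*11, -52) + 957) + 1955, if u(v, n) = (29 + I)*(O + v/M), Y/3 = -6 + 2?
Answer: 2831219/900 ≈ 3145.8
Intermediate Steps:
Y = -12 (Y = 3*(-6 + 2) = 3*(-4) = -12)
I = -1/60 (I = (1/5)/(-12) = (1/5)*(-1/12) = -1/60 ≈ -0.016667)
u(v, n) = 19129/60 + 1739*v/900 (u(v, n) = (29 - 1/60)*(11 + v/15) = 1739*(11 + v*(1/15))/60 = 1739*(11 + v/15)/60 = 19129/60 + 1739*v/900)
(u(-4*11, -52) + 957) + 1955 = ((19129/60 + 1739*(-4*11)/900) + 957) + 1955 = ((19129/60 + (1739/900)*(-44)) + 957) + 1955 = ((19129/60 - 19129/225) + 957) + 1955 = (210419/900 + 957) + 1955 = 1071719/900 + 1955 = 2831219/900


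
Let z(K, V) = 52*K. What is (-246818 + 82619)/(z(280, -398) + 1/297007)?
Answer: -48768252393/4324421921 ≈ -11.277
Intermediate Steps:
(-246818 + 82619)/(z(280, -398) + 1/297007) = (-246818 + 82619)/(52*280 + 1/297007) = -164199/(14560 + 1/297007) = -164199/4324421921/297007 = -164199*297007/4324421921 = -48768252393/4324421921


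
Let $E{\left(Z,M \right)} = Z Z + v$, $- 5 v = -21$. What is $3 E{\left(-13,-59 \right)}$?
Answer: $\frac{2598}{5} \approx 519.6$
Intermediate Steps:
$v = \frac{21}{5}$ ($v = \left(- \frac{1}{5}\right) \left(-21\right) = \frac{21}{5} \approx 4.2$)
$E{\left(Z,M \right)} = \frac{21}{5} + Z^{2}$ ($E{\left(Z,M \right)} = Z Z + \frac{21}{5} = Z^{2} + \frac{21}{5} = \frac{21}{5} + Z^{2}$)
$3 E{\left(-13,-59 \right)} = 3 \left(\frac{21}{5} + \left(-13\right)^{2}\right) = 3 \left(\frac{21}{5} + 169\right) = 3 \cdot \frac{866}{5} = \frac{2598}{5}$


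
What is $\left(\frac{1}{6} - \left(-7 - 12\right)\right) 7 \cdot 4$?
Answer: $\frac{1610}{3} \approx 536.67$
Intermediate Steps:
$\left(\frac{1}{6} - \left(-7 - 12\right)\right) 7 \cdot 4 = \left(\frac{1}{6} - -19\right) 7 \cdot 4 = \left(\frac{1}{6} + 19\right) 7 \cdot 4 = \frac{115}{6} \cdot 7 \cdot 4 = \frac{805}{6} \cdot 4 = \frac{1610}{3}$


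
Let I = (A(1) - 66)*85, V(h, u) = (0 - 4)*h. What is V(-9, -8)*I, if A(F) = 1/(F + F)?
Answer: -200430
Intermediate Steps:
A(F) = 1/(2*F)
V(h, u) = -4*h
I = -11135/2 (I = ((½)/1 - 66)*85 = ((½)*1 - 66)*85 = (½ - 66)*85 = -131/2*85 = -11135/2 ≈ -5567.5)
V(-9, -8)*I = -4*(-9)*(-11135/2) = 36*(-11135/2) = -200430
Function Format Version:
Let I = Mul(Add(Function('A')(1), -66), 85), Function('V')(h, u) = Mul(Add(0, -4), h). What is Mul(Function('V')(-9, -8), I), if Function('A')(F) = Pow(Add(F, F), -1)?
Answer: -200430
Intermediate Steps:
Function('A')(F) = Mul(Rational(1, 2), Pow(F, -1)) (Function('A')(F) = Pow(Mul(2, F), -1) = Mul(Rational(1, 2), Pow(F, -1)))
Function('V')(h, u) = Mul(-4, h)
I = Rational(-11135, 2) (I = Mul(Add(Mul(Rational(1, 2), Pow(1, -1)), -66), 85) = Mul(Add(Mul(Rational(1, 2), 1), -66), 85) = Mul(Add(Rational(1, 2), -66), 85) = Mul(Rational(-131, 2), 85) = Rational(-11135, 2) ≈ -5567.5)
Mul(Function('V')(-9, -8), I) = Mul(Mul(-4, -9), Rational(-11135, 2)) = Mul(36, Rational(-11135, 2)) = -200430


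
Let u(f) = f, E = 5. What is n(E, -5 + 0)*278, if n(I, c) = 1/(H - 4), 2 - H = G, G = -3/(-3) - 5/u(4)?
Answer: -1112/7 ≈ -158.86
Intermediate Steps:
G = -1/4 (G = -3/(-3) - 5/4 = -3*(-1/3) - 5*1/4 = 1 - 5/4 = -1/4 ≈ -0.25000)
H = 9/4 (H = 2 - 1*(-1/4) = 2 + 1/4 = 9/4 ≈ 2.2500)
n(I, c) = -4/7 (n(I, c) = 1/(9/4 - 4) = 1/(-7/4) = -4/7)
n(E, -5 + 0)*278 = -4/7*278 = -1112/7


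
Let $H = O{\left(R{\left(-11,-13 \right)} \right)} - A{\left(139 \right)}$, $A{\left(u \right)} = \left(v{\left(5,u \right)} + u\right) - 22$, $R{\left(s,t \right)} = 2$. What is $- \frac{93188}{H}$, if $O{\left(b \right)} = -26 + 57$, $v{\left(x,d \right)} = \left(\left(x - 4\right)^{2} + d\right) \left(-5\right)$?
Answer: $- \frac{46594}{307} \approx -151.77$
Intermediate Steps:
$v{\left(x,d \right)} = - 5 d - 5 \left(-4 + x\right)^{2}$ ($v{\left(x,d \right)} = \left(\left(-4 + x\right)^{2} + d\right) \left(-5\right) = \left(d + \left(-4 + x\right)^{2}\right) \left(-5\right) = - 5 d - 5 \left(-4 + x\right)^{2}$)
$O{\left(b \right)} = 31$
$A{\left(u \right)} = -27 - 4 u$ ($A{\left(u \right)} = \left(\left(- 5 u - 5 \left(-4 + 5\right)^{2}\right) + u\right) - 22 = \left(\left(- 5 u - 5 \cdot 1^{2}\right) + u\right) - 22 = \left(\left(- 5 u - 5\right) + u\right) - 22 = \left(\left(-5 - 5 u\right) + u\right) - 22 = \left(-5 - 4 u\right) - 22 = -27 - 4 u$)
$H = 614$ ($H = 31 - \left(-27 - 556\right) = 31 - -583 = 31 + 583 = 614$)
$- \frac{93188}{H} = - \frac{93188}{614} = \left(-93188\right) \frac{1}{614} = - \frac{46594}{307}$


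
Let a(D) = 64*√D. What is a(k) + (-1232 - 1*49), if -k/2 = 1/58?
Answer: -1281 + 64*I*√29/29 ≈ -1281.0 + 11.885*I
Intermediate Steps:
k = -1/29 (k = -2/58 = -2*1/58 = -1/29 ≈ -0.034483)
a(k) + (-1232 - 1*49) = 64*√(-1/29) + (-1232 - 1*49) = 64*(I*√29/29) + (-1232 - 49) = 64*I*√29/29 - 1281 = -1281 + 64*I*√29/29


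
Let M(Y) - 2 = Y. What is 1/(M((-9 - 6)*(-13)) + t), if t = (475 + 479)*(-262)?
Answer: -1/249751 ≈ -4.0040e-6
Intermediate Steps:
M(Y) = 2 + Y
t = -249948 (t = 954*(-262) = -249948)
1/(M((-9 - 6)*(-13)) + t) = 1/((2 + (-9 - 6)*(-13)) - 249948) = 1/((2 - 15*(-13)) - 249948) = 1/((2 + 195) - 249948) = 1/(197 - 249948) = 1/(-249751) = -1/249751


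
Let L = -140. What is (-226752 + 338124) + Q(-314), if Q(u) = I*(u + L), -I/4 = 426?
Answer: 884988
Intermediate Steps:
I = -1704 (I = -4*426 = -1704)
Q(u) = 238560 - 1704*u (Q(u) = -1704*(u - 140) = -1704*(-140 + u) = 238560 - 1704*u)
(-226752 + 338124) + Q(-314) = (-226752 + 338124) + (238560 - 1704*(-314)) = 111372 + (238560 + 535056) = 111372 + 773616 = 884988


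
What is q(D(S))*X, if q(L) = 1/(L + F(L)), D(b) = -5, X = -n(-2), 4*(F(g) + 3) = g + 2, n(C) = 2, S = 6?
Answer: 8/35 ≈ 0.22857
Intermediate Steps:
F(g) = -5/2 + g/4 (F(g) = -3 + (g + 2)/4 = -3 + (2 + g)/4 = -3 + (½ + g/4) = -5/2 + g/4)
X = -2 (X = -1*2 = -2)
q(L) = 1/(-5/2 + 5*L/4) (q(L) = 1/(L + (-5/2 + L/4)) = 1/(-5/2 + 5*L/4))
q(D(S))*X = (4/(5*(-2 - 5)))*(-2) = ((⅘)/(-7))*(-2) = ((⅘)*(-⅐))*(-2) = -4/35*(-2) = 8/35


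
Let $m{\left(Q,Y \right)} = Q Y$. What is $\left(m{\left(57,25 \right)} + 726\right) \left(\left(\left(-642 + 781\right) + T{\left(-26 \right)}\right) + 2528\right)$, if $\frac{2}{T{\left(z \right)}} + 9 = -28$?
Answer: $\frac{212254227}{37} \approx 5.7366 \cdot 10^{6}$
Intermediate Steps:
$T{\left(z \right)} = - \frac{2}{37}$ ($T{\left(z \right)} = \frac{2}{-9 - 28} = \frac{2}{-37} = 2 \left(- \frac{1}{37}\right) = - \frac{2}{37}$)
$\left(m{\left(57,25 \right)} + 726\right) \left(\left(\left(-642 + 781\right) + T{\left(-26 \right)}\right) + 2528\right) = \left(57 \cdot 25 + 726\right) \left(\left(\left(-642 + 781\right) - \frac{2}{37}\right) + 2528\right) = \left(1425 + 726\right) \left(\left(139 - \frac{2}{37}\right) + 2528\right) = 2151 \left(\frac{5141}{37} + 2528\right) = 2151 \cdot \frac{98677}{37} = \frac{212254227}{37}$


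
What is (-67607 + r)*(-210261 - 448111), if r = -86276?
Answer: 101312258476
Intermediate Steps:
(-67607 + r)*(-210261 - 448111) = (-67607 - 86276)*(-210261 - 448111) = -153883*(-658372) = 101312258476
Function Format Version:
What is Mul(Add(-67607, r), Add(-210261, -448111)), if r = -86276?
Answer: 101312258476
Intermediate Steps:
Mul(Add(-67607, r), Add(-210261, -448111)) = Mul(Add(-67607, -86276), Add(-210261, -448111)) = Mul(-153883, -658372) = 101312258476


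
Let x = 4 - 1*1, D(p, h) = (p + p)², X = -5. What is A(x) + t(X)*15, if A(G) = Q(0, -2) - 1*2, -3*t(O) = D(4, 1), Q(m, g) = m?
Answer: -322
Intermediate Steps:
D(p, h) = 4*p² (D(p, h) = (2*p)² = 4*p²)
t(O) = -64/3 (t(O) = -4*4²/3 = -4*16/3 = -⅓*64 = -64/3)
x = 3 (x = 4 - 1 = 3)
A(G) = -2 (A(G) = 0 - 1*2 = 0 - 2 = -2)
A(x) + t(X)*15 = -2 - 64/3*15 = -2 - 320 = -322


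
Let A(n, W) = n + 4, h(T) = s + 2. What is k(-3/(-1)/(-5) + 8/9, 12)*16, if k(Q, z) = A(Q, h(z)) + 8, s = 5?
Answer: 8848/45 ≈ 196.62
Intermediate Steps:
h(T) = 7 (h(T) = 5 + 2 = 7)
A(n, W) = 4 + n
k(Q, z) = 12 + Q (k(Q, z) = (4 + Q) + 8 = 12 + Q)
k(-3/(-1)/(-5) + 8/9, 12)*16 = (12 + (-3/(-1)/(-5) + 8/9))*16 = (12 + (-3*(-1)*(-⅕) + 8*(⅑)))*16 = (12 + (3*(-⅕) + 8/9))*16 = (12 + (-⅗ + 8/9))*16 = (12 + 13/45)*16 = (553/45)*16 = 8848/45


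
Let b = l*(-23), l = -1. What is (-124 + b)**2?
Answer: 10201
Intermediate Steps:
b = 23 (b = -1*(-23) = 23)
(-124 + b)**2 = (-124 + 23)**2 = (-101)**2 = 10201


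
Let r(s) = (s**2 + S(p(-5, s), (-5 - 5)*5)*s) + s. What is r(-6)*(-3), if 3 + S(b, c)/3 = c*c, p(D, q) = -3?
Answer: 134748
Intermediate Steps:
S(b, c) = -9 + 3*c**2 (S(b, c) = -9 + 3*(c*c) = -9 + 3*c**2)
r(s) = s**2 + 7492*s (r(s) = (s**2 + (-9 + 3*((-5 - 5)*5)**2)*s) + s = (s**2 + (-9 + 3*(-10*5)**2)*s) + s = (s**2 + (-9 + 3*(-50)**2)*s) + s = (s**2 + (-9 + 3*2500)*s) + s = (s**2 + (-9 + 7500)*s) + s = (s**2 + 7491*s) + s = s**2 + 7492*s)
r(-6)*(-3) = -6*(7492 - 6)*(-3) = -6*7486*(-3) = -44916*(-3) = 134748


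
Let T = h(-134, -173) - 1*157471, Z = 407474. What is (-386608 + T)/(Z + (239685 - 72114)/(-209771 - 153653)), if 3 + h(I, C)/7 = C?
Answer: -198179104864/148085663405 ≈ -1.3383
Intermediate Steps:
h(I, C) = -21 + 7*C
T = -158703 (T = (-21 + 7*(-173)) - 1*157471 = (-21 - 1211) - 157471 = -1232 - 157471 = -158703)
(-386608 + T)/(Z + (239685 - 72114)/(-209771 - 153653)) = (-386608 - 158703)/(407474 + (239685 - 72114)/(-209771 - 153653)) = -545311/(407474 + 167571/(-363424)) = -545311/(407474 + 167571*(-1/363424)) = -545311/(407474 - 167571/363424) = -545311/148085663405/363424 = -545311*363424/148085663405 = -198179104864/148085663405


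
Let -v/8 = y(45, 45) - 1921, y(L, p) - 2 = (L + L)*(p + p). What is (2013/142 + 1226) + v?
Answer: -6845511/142 ≈ -48208.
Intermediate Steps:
y(L, p) = 2 + 4*L*p (y(L, p) = 2 + (L + L)*(p + p) = 2 + (2*L)*(2*p) = 2 + 4*L*p)
v = -49448 (v = -8*((2 + 4*45*45) - 1921) = -8*((2 + 8100) - 1921) = -8*(8102 - 1921) = -8*6181 = -49448)
(2013/142 + 1226) + v = (2013/142 + 1226) - 49448 = 176105/142 - 49448 = -6845511/142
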